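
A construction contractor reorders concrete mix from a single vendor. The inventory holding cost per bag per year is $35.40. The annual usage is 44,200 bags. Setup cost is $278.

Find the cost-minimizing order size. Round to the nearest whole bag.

EOQ = √(2DS/H) = √(2 × 44,200 × 278 / 35.4)
    = √(694,214.69) ≈ 833.20

833 bags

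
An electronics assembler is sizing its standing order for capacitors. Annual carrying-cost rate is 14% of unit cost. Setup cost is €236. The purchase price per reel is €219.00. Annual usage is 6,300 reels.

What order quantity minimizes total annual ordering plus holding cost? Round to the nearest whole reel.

311 reels

Holding cost per reel per year: H = 14% × €219 = €30.6600
2DS/H = 2·6,300·236/30.66 = 96,986.30
EOQ = √96,986.30 ≈ 311.43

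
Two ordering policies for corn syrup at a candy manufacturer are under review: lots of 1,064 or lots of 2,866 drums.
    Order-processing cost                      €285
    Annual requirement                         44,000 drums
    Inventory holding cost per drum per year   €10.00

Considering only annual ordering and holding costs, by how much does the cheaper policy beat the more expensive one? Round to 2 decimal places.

TC(Q) = (D/Q)S + (Q/2)H
TC(1,064) = (44,000/1,064)×285 + (1,064/2)×10 = €17,105.71
TC(2,866) = (44,000/2,866)×285 + (2,866/2)×10 = €18,705.44
|ΔTC| = |€17,105.71 − €18,705.44| = €1,599.72

€1,599.72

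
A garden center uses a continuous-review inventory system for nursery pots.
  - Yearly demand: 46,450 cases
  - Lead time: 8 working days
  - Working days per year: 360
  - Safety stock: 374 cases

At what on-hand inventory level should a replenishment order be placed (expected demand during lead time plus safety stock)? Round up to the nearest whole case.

Daily demand d = 46,450 / 360 = 129.028 cases/day
Demand during lead time = 129.028 × 8 = 1,032.22
Reorder point = 1,032.22 + 374 = 1,406.22 → round up

1,407 cases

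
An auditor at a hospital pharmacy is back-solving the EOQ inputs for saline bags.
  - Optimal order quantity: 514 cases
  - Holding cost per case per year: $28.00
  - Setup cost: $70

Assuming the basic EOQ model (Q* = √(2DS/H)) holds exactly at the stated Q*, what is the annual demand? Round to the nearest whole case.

52,839 cases per year

Since Q* = (2DS/H)^½, squaring gives Q*²·H = 2DS.
D = Q²H / (2S) = 514² × 28 / (2 × 70) = 52,839.20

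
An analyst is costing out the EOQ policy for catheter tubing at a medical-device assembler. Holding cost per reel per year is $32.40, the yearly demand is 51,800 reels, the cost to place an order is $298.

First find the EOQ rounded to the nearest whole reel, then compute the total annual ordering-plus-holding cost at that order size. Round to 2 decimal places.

$31,627.18

Q* = √(2·D·S / H) = √(2·51,800·298 / 32.4) = √952,864.2 ≈ 976.15 → Q = 976 reels
Ordering: D/Q × S = 51,800/976 × $298 = $15,815.98
Holding:  Q/2 × H = 976/2 × $32.4 = $15,811.20
Total = $15,815.98 + $15,811.20 = $31,627.18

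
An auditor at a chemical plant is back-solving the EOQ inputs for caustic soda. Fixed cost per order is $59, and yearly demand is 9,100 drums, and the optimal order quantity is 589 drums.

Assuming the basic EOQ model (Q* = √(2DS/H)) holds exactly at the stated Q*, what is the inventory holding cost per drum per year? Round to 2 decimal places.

$3.10

EOQ relation: Q² = 2DS/H, so rearrange for the unknown.
H = 2DS / Q² = 2 × 9,100 × 59 / 589² = 3.0952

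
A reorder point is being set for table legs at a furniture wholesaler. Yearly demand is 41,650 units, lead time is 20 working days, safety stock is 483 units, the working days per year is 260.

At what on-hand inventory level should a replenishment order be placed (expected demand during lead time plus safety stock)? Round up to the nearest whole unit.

Daily demand d = 41,650 / 260 = 160.192 units/day
Demand during lead time = 160.192 × 20 = 3,203.85
Reorder point = 3,203.85 + 483 = 3,686.85 → round up

3,687 units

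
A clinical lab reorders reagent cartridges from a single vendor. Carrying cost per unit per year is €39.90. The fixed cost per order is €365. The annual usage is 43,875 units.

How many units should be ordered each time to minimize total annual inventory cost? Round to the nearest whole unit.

896 units

EOQ = √(2DS/H) = √(2 × 43,875 × 365 / 39.9)
    = √(802,725.56) ≈ 895.95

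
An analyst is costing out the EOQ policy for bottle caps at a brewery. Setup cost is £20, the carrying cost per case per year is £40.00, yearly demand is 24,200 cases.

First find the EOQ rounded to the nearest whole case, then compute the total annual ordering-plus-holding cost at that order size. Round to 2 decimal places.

Optimal lot size Q* = (2 × 24,200 × £20 / £40)^½ ≈ 155.56 → Q = 156 cases
Orders/yr = 24,200/156 = 155.128; ordering cost = 155.128 × £20 = £3,102.56
Average inventory = 156/2 = 78; holding cost = 78 × £40 = £3,120.00
Total = £3,102.56 + £3,120.00 = £6,222.56

£6,222.56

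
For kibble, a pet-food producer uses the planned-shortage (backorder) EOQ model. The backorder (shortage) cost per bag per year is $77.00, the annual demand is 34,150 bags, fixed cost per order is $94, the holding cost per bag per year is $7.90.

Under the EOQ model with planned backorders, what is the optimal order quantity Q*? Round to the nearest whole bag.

Basic EOQ = √(2·34,150·94/7.9) = 901.490
Backorder adjustment √((H+b)/b) = √((7.9+77)/77) = 1.0500
Q* = 901.490 × 1.0500 ≈ 946.61

947 bags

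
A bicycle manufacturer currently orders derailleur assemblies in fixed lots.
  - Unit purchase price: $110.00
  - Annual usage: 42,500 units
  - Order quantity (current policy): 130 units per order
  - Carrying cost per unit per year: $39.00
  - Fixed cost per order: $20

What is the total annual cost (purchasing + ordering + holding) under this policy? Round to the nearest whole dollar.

Annual ordering cost = (D/Q)·S = (42,500/130) × 20 = $6,538.46
Annual holding cost  = (Q/2)·H = (130/2) × 39 = $2,535.00
Purchase cost = D·C = 42,500 × 110 = $4,675,000.00
Total = $6,538.46 + $2,535.00 + $4,675,000.00 = $4,684,073.46

$4,684,073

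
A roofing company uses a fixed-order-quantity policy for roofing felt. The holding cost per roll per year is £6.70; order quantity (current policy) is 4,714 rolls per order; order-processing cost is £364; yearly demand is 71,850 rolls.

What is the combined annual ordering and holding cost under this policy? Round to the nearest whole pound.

Ordering: D/Q × S = 71,850/4,714 × £364 = £5,548.03
Holding:  Q/2 × H = 4,714/2 × £6.7 = £15,791.90
Total = £5,548.03 + £15,791.90 = £21,339.93

£21,340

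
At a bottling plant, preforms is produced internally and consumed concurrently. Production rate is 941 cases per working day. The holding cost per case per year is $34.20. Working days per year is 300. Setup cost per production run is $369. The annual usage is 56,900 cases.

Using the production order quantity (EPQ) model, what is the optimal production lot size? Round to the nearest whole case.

1,240 cases

d = 56,900/300 = 189.6667 cases/day;  effective holding cost H(1 − d/p) = 34.2·(1 − 189.6667/941) = 27.30670
Q* = √(2DS / H_eff) = √(2·56,900·369 / 27.30670) ≈ 1,240.08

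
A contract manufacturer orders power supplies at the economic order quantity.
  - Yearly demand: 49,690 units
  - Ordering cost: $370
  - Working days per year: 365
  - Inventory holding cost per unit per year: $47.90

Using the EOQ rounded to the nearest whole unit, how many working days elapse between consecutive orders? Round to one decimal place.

Q* = √(2·D·S / H) = √(2·49,690·370 / 47.9) = √767,653.4 ≈ 876.16 → Q = 876 units
Days between orders = 365 / (D/Q) = 365 / 56.724 ≈ 6.435

6.4 days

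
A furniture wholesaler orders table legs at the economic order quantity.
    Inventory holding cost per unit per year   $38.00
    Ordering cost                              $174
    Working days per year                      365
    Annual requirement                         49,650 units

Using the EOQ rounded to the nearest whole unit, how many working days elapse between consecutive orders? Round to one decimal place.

5.0 days

Q* = √(2·D·S / H) = √(2·49,650·174 / 38) = √454,689.5 ≈ 674.31 → Q = 674 units
Cycle time = (working days × Q)/D = (365 × 674) / 49,650 = 4.955 days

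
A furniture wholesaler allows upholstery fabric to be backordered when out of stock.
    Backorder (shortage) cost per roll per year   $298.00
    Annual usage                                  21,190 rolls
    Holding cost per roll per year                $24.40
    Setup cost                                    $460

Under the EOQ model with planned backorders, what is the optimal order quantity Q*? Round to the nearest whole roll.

Basic EOQ = √(2·21,190·460/24.4) = 893.850
Backorder adjustment √((H+b)/b) = √((24.4+298)/298) = 1.0401
Q* = 893.850 × 1.0401 ≈ 929.72

930 rolls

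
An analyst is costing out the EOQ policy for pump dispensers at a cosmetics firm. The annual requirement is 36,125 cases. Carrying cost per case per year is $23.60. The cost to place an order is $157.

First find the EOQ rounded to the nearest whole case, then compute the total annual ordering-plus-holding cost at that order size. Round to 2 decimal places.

Q* = √(2·D·S / H) = √(2·36,125·157 / 23.6) = √480,646.2 ≈ 693.29 → Q = 693 cases
Orders/yr = 36,125/693 = 52.128; ordering cost = 52.128 × $157 = $8,184.16
Average inventory = 693/2 = 346.5; holding cost = 346.5 × $23.6 = $8,177.40
Total = $8,184.16 + $8,177.40 = $16,361.56

$16,361.56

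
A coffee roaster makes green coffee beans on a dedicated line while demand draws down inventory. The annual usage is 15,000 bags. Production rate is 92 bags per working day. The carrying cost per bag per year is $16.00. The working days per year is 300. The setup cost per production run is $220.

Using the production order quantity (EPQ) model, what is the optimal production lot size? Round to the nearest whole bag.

951 bags

Daily demand d = 15,000/300 = 50.000; p = 92; 1 − d/p = 0.45652
EPQ = √(2DS / (H(1 − d/p)))
    = √(2 × 15,000 × 220 / (16 × 0.45652)) ≈ 950.56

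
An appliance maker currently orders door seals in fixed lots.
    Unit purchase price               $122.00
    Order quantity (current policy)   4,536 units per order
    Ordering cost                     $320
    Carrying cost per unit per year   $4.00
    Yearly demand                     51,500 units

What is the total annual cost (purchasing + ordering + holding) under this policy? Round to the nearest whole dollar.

Ordering: D/Q × S = 51,500/4,536 × $320 = $3,633.16
Holding:  Q/2 × H = 4,536/2 × $4 = $9,072.00
Purchase cost = D·C = 51,500 × 122 = $6,283,000.00
Total = $3,633.16 + $9,072.00 + $6,283,000.00 = $6,295,705.16

$6,295,705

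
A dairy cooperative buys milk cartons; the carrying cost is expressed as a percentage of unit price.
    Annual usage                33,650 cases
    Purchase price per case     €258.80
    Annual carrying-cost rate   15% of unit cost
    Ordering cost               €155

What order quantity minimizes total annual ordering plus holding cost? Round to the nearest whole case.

Holding cost per case per year: H = 15% × €258.8 = €38.8200
Optimal lot size Q* = (2 × 33,650 × €155 / €38.82)^½ ≈ 518.38

518 cases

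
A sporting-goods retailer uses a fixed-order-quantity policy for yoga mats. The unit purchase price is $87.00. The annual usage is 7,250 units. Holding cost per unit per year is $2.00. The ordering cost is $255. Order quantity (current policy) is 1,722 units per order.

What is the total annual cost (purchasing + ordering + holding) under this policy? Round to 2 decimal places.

Annual ordering cost = (D/Q)·S = (7,250/1,722) × 255 = $1,073.61
Annual holding cost  = (Q/2)·H = (1,722/2) × 2 = $1,722.00
Purchase cost = D·C = 7,250 × 87 = $630,750.00
Total = $1,073.61 + $1,722.00 + $630,750.00 = $633,545.61

$633,545.61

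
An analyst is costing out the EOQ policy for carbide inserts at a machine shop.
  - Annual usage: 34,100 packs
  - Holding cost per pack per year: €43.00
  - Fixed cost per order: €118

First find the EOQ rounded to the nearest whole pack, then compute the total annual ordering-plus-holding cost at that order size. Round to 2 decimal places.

€18,602.34

Q* = √(2·D·S / H) = √(2·34,100·118 / 43) = √187,153.5 ≈ 432.61 → Q = 433 packs
Ordering: D/Q × S = 34,100/433 × €118 = €9,292.84
Holding:  Q/2 × H = 433/2 × €43 = €9,309.50
Total = €9,292.84 + €9,309.50 = €18,602.34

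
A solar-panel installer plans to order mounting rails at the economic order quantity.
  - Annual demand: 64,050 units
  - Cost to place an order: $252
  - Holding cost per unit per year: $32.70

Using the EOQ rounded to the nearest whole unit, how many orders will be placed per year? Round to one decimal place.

64.4 orders per year

Q* = √(2·D·S / H) = √(2·64,050·252 / 32.7) = √987,192.7 ≈ 993.58 → Q = 994
Orders per year = D/Q = 64,050 / 994 = 64.437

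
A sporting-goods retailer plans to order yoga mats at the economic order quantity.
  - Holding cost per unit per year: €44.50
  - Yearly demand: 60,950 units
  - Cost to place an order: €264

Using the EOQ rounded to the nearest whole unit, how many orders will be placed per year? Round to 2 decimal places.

2DS/H = 2·60,950·264/44.5 = 723,182.02
EOQ = √723,182.02 ≈ 850.40 → Q = 850
Orders per year = D/Q = 60,950 / 850 = 71.706

71.71 orders per year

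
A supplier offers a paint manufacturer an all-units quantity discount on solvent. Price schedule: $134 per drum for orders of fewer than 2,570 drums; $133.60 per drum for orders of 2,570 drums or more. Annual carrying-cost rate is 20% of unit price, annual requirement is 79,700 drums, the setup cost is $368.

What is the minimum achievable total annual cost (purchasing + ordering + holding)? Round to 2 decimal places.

$10,693,667.50

H₁ = 20%×$134 = $26.8000;  H₂ = 20%×$133.60 = $26.7200
EOQ₁ = √(2×79,700×368/26.8000) = 1,479.45  (< 2,570, feasible at tier 1)
EOQ₂ = √(2×79,700×368/26.7200) = 1,481.66  (< 2,570 → use Q = 2,570 at tier-2 price)
TC(tier 1 (EOQ₁), Q≈1,479.5) = $10,719,449.29
TC(tier 2, Q≈2,570.0) = $10,693,667.50
Minimum at tier 2: $10,693,667.50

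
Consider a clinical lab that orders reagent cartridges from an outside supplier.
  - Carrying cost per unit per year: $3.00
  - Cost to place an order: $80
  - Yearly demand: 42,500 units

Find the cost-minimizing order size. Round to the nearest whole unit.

1,506 units

EOQ = √(2DS/H) = √(2 × 42,500 × 80 / 3)
    = √(2,266,666.67) ≈ 1,505.55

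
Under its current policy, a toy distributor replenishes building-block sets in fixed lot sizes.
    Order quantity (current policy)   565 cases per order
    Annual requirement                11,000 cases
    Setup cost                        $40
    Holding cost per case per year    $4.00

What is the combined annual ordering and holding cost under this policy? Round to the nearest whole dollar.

Annual ordering cost = (D/Q)·S = (11,000/565) × 40 = $778.76
Annual holding cost  = (Q/2)·H = (565/2) × 4 = $1,130.00
Total = $778.76 + $1,130.00 = $1,908.76

$1,909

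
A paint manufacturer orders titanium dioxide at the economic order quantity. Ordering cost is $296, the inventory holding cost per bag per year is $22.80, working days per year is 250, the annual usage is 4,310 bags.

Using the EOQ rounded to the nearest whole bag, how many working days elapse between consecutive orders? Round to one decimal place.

Q* = √(2·D·S / H) = √(2·4,310·296 / 22.8) = √111,908.8 ≈ 334.53 → Q = 335 bags
Days between orders = 250 / (D/Q) = 250 / 12.866 ≈ 19.432

19.4 days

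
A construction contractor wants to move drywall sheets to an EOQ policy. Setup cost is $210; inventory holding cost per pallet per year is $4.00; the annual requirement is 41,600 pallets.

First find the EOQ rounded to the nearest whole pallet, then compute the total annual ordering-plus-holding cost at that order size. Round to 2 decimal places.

$8,359.90

Optimal lot size Q* = (2 × 41,600 × $210 / $4)^½ ≈ 2,089.98 → Q = 2,090 pallets
Annual ordering cost = (D/Q)·S = (41,600/2,090) × 210 = $4,179.90
Annual holding cost  = (Q/2)·H = (2,090/2) × 4 = $4,180.00
Total = $4,179.90 + $4,180.00 = $8,359.90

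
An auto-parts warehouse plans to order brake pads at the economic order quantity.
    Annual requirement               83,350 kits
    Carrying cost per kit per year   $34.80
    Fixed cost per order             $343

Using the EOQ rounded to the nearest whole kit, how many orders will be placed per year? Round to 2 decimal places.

EOQ = √(2DS/H) = √(2 × 83,350 × 343 / 34.8)
    = √(1,643,048.85) ≈ 1,281.81 → Q = 1,282
N = D/Q = 83,350/1,282 ≈ 65.016 orders/yr

65.02 orders per year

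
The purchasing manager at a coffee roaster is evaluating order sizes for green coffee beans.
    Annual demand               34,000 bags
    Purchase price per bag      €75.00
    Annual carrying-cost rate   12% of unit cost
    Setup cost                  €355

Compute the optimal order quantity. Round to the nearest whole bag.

1,638 bags

H = i·C = 0.12 × €75 = €9.0000 per bag-year
Optimal lot size Q* = (2 × 34,000 × €355 / €9)^½ ≈ 1,637.75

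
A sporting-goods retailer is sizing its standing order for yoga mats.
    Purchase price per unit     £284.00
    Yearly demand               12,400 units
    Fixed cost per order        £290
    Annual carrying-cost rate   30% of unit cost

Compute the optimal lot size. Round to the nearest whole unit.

Carrying cost H = £284 × 30% = £85.2000/unit/yr
EOQ = √(2DS/H) = √(2 × 12,400 × 290 / 85.2)
    = √(84,413.15) ≈ 290.54

291 units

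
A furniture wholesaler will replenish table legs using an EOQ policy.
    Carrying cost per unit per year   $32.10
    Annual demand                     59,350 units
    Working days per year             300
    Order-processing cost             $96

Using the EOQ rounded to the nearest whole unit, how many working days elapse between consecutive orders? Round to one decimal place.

EOQ = √(2DS/H) = √(2 × 59,350 × 96 / 32.1)
    = √(354,990.65) ≈ 595.81 → Q = 596 units
T = Q/D × 300 days = 596/59,350 × 300 = 3.013 days

3.0 days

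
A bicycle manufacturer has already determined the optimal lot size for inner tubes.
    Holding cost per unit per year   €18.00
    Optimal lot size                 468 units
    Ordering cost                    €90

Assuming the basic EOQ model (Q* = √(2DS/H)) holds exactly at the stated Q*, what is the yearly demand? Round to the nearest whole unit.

Since Q* = (2DS/H)^½, squaring gives Q*²·H = 2DS.
D = Q²H / (2S) = 468² × 18 / (2 × 90) = 21,902.40

21,902 units per year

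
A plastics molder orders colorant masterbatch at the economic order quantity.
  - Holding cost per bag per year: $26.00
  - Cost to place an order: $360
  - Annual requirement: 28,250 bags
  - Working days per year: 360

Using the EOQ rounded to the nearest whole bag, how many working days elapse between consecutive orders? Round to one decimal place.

Optimal lot size Q* = (2 × 28,250 × $360 / $26)^½ ≈ 884.48 → Q = 884 bags
T = Q/D × 360 days = 884/28,250 × 360 = 11.265 days

11.3 days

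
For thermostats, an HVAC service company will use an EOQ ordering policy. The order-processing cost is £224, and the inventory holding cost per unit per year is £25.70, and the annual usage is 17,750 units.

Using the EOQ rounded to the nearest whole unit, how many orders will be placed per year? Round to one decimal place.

31.9 orders per year

Q* = √(2·D·S / H) = √(2·17,750·224 / 25.7) = √309,416.3 ≈ 556.25 → Q = 556
Orders per year = D/Q = 17,750 / 556 = 31.924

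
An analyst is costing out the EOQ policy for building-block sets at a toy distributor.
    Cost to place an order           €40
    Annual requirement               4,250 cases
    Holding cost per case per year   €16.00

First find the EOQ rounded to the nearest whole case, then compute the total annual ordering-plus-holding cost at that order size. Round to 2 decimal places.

€2,332.38

EOQ = √(2DS/H) = √(2 × 4,250 × 40 / 16)
    = √(21,250.00) ≈ 145.77 → Q = 146 cases
Annual ordering cost = (D/Q)·S = (4,250/146) × 40 = €1,164.38
Annual holding cost  = (Q/2)·H = (146/2) × 16 = €1,168.00
Total = €1,164.38 + €1,168.00 = €2,332.38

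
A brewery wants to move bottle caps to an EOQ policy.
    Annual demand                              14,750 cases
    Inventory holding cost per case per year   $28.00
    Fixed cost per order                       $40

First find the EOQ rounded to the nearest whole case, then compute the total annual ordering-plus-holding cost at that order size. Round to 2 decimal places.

Optimal lot size Q* = (2 × 14,750 × $40 / $28)^½ ≈ 205.29 → Q = 205 cases
Orders/yr = 14,750/205 = 71.951; ordering cost = 71.951 × $40 = $2,878.05
Average inventory = 205/2 = 102.5; holding cost = 102.5 × $28 = $2,870.00
Total = $2,878.05 + $2,870.00 = $5,748.05

$5,748.05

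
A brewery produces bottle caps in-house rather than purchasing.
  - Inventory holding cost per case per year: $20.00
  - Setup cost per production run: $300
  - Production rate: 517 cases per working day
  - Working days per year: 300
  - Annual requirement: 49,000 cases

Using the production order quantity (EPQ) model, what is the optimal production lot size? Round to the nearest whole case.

1,466 cases

Daily demand d = 49,000/300 = 163.333; p = 517; 1 − d/p = 0.68407
EPQ = √(2DS / (H(1 − d/p)))
    = √(2 × 49,000 × 300 / (20 × 0.68407)) ≈ 1,465.91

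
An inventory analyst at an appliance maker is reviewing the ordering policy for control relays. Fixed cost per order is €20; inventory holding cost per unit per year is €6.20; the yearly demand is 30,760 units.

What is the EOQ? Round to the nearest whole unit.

EOQ = √(2DS/H) = √(2 × 30,760 × 20 / 6.2)
    = √(198,451.61) ≈ 445.48

445 units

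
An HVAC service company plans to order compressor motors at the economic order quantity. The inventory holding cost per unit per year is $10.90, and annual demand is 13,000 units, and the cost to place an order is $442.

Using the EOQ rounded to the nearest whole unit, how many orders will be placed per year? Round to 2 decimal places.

Q* = √(2·D·S / H) = √(2·13,000·442 / 10.9) = √1,054,311.9 ≈ 1,026.80 → Q = 1,027
N = D/Q = 13,000/1,027 ≈ 12.658 orders/yr

12.66 orders per year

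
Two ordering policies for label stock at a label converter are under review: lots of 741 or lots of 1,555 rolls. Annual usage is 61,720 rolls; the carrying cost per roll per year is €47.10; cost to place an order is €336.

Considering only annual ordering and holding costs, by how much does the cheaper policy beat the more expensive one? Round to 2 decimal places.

For each Q, cost = (D/Q)·S + (Q/2)·H.
TC(741) = (61,720/741)×336 + (741/2)×47.1 = €45,436.95
TC(1,555) = (61,720/1,555)×336 + (1,555/2)×47.1 = €49,956.53
Cheaper: Q = 741.  Difference = €4,519.59

€4,519.59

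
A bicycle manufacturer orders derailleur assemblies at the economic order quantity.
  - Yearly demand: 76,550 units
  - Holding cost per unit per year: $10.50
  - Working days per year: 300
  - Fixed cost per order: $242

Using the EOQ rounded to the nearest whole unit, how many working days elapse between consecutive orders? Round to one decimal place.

2DS/H = 2·76,550·242/10.5 = 3,528,590.48
EOQ = √3,528,590.48 ≈ 1,878.45 → Q = 1,878 units
T = Q/D × 300 days = 1,878/76,550 × 300 = 7.360 days

7.4 days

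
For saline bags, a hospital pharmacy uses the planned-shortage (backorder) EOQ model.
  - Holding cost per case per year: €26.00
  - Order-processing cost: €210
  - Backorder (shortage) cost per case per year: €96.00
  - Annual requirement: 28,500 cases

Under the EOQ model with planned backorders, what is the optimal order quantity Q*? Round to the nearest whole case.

765 cases

Basic EOQ = √(2·28,500·210/26) = 678.516
Backorder adjustment √((H+b)/b) = √((26+96)/96) = 1.1273
Q* = 678.516 × 1.1273 ≈ 764.90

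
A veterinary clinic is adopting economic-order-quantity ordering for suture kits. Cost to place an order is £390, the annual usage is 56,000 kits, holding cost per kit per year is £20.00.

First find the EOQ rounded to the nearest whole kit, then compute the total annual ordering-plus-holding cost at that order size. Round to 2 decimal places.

£29,556.73

EOQ = √(2DS/H) = √(2 × 56,000 × 390 / 20)
    = √(2,184,000.00) ≈ 1,477.84 → Q = 1,478 kits
Annual ordering cost = (D/Q)·S = (56,000/1,478) × 390 = £14,776.73
Annual holding cost  = (Q/2)·H = (1,478/2) × 20 = £14,780.00
Total = £14,776.73 + £14,780.00 = £29,556.73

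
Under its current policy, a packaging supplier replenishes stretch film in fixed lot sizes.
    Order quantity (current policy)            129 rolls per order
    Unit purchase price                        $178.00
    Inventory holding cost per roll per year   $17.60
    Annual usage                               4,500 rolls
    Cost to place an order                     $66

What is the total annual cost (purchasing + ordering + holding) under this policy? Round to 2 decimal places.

Annual ordering cost = (D/Q)·S = (4,500/129) × 66 = $2,302.33
Annual holding cost  = (Q/2)·H = (129/2) × 17.6 = $1,135.20
Purchase cost = D·C = 4,500 × 178 = $801,000.00
Total = $2,302.33 + $1,135.20 + $801,000.00 = $804,437.53

$804,437.53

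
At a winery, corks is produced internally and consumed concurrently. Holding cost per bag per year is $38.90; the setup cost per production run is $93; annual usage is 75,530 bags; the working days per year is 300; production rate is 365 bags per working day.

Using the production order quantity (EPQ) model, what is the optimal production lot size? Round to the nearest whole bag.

Daily demand d = 75,530/300 = 251.767; p = 365; 1 − d/p = 0.31023
EPQ = √(2DS / (H(1 − d/p)))
    = √(2 × 75,530 × 93 / (38.9 × 0.31023)) ≈ 1,078.95

1,079 bags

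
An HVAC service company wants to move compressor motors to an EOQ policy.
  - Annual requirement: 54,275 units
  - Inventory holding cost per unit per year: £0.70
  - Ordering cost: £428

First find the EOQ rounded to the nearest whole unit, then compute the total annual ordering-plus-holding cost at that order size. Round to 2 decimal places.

£5,702.77

2DS/H = 2·54,275·428/0.7 = 66,370,571.43
EOQ = √66,370,571.43 ≈ 8,146.81 → Q = 8,147 units
Ordering: D/Q × S = 54,275/8,147 × £428 = £2,851.32
Holding:  Q/2 × H = 8,147/2 × £0.7 = £2,851.45
Total = £2,851.32 + £2,851.45 = £5,702.77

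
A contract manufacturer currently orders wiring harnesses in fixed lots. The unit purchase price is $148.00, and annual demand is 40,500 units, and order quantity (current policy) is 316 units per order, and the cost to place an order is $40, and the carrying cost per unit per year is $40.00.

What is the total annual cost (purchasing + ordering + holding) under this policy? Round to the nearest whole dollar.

$6,005,447

Orders/yr = 40,500/316 = 128.165; ordering cost = 128.165 × $40 = $5,126.58
Average inventory = 316/2 = 158; holding cost = 158 × $40 = $6,320.00
Purchase cost = D·C = 40,500 × 148 = $5,994,000.00
Total = $5,126.58 + $6,320.00 + $5,994,000.00 = $6,005,446.58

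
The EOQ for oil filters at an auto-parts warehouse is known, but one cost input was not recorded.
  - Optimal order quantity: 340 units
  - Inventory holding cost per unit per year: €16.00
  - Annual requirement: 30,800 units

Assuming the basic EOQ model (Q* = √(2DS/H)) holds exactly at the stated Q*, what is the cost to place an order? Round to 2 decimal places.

€30.03

Since Q* = (2DS/H)^½, squaring gives Q*²·H = 2DS.
S = Q²H / (2D) = 340² × 16 / (2 × 30,800) = 30.0260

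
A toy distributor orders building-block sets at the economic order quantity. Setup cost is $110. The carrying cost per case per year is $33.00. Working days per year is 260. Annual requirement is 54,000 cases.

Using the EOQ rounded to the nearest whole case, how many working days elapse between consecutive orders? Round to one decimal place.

2DS/H = 2·54,000·110/33 = 360,000.00
EOQ = √360,000.00 ≈ 600.00 → Q = 600 cases
T = Q/D × 260 days = 600/54,000 × 260 = 2.889 days

2.9 days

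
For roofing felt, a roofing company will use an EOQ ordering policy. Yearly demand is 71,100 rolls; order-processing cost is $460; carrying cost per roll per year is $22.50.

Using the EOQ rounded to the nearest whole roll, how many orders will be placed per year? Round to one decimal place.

2DS/H = 2·71,100·460/22.5 = 2,907,200.00
EOQ = √2,907,200.00 ≈ 1,705.05 → Q = 1,705
Orders per year = D/Q = 71,100 / 1,705 = 41.701

41.7 orders per year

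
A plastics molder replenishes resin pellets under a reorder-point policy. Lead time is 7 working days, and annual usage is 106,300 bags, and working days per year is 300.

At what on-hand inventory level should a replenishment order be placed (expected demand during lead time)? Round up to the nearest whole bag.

Daily demand d = 106,300 / 300 = 354.333 bags/day
Demand during lead time = 354.333 × 7 = 2,480.33
Reorder point = 2,480.33 → round up

2,481 bags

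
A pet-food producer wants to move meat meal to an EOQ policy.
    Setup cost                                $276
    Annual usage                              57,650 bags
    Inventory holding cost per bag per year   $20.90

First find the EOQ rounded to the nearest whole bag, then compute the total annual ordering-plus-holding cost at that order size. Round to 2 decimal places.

$25,789.47

EOQ = √(2DS/H) = √(2 × 57,650 × 276 / 20.9)
    = √(1,522,622.01) ≈ 1,233.95 → Q = 1,234 bags
Orders/yr = 57,650/1,234 = 46.718; ordering cost = 46.718 × $276 = $12,894.17
Average inventory = 1,234/2 = 617; holding cost = 617 × $20.9 = $12,895.30
Total = $12,894.17 + $12,895.30 = $25,789.47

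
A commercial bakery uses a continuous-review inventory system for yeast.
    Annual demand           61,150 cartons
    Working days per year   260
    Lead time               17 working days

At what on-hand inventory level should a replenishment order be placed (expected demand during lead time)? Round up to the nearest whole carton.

Daily demand d = 61,150 / 260 = 235.192 cartons/day
Demand during lead time = 235.192 × 17 = 3,998.27
Reorder point = 3,998.27 → round up

3,999 cartons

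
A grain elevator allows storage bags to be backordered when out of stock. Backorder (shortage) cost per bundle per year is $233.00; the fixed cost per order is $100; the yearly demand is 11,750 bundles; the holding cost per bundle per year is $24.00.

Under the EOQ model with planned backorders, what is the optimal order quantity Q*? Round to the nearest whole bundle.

329 bundles

Q* = √(2DS/H) · √((H + b)/b)
   = √(2 × 11,750 × 100 / 24) · √((24 + 233) / 233)
   = 312.916 × 1.0502 ≈ 328.64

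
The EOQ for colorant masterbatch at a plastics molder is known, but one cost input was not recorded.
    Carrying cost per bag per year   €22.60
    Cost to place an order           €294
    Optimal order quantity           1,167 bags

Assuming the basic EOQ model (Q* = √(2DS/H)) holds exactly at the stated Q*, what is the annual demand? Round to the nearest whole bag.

EOQ relation: Q² = 2DS/H, so rearrange for the unknown.
D = Q²H / (2S) = 1,167² × 22.6 / (2 × 294) = 52,344.71

52,345 bags per year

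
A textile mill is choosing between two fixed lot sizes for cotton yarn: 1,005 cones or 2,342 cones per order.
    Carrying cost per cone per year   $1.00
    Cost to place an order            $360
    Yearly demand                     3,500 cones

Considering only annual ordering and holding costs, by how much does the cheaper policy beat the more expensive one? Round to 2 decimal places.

For each Q, cost = (D/Q)·S + (Q/2)·H.
TC(1,005) = (3,500/1,005)×360 + (1,005/2)×1 = $1,756.23
TC(2,342) = (3,500/2,342)×360 + (2,342/2)×1 = $1,709.00
Lots of 2,342 are cheaper by $47.23.

$47.23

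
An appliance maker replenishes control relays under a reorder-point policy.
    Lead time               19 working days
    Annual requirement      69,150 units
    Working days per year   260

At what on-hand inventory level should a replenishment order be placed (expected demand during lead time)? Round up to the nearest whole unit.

5,054 units

Daily demand d = 69,150 / 260 = 265.962 units/day
Demand during lead time = 265.962 × 19 = 5,053.27
Reorder point = 5,053.27 → round up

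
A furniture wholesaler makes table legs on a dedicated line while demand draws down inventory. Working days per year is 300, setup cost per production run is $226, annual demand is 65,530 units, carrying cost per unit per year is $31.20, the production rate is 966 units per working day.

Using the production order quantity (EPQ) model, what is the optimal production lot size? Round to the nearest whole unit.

1,108 units

Daily demand d = 65,530/300 = 218.433; p = 966; 1 − d/p = 0.77388
EPQ = √(2DS / (H(1 − d/p)))
    = √(2 × 65,530 × 226 / (31.2 × 0.77388)) ≈ 1,107.58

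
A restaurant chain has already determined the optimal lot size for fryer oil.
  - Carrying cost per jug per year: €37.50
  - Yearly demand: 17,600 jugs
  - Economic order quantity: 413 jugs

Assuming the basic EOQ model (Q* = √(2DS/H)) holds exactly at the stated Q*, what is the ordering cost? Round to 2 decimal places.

€181.71

Since Q* = (2DS/H)^½, squaring gives Q*²·H = 2DS.
S = Q²H / (2D) = 413² × 37.5 / (2 × 17,600) = 181.7141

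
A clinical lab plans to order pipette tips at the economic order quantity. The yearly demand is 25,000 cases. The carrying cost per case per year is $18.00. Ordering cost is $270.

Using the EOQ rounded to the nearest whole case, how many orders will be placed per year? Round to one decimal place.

EOQ = √(2DS/H) = √(2 × 25,000 × 270 / 18)
    = √(750,000.00) ≈ 866.03 → Q = 866
N = D/Q = 25,000/866 ≈ 28.868 orders/yr

28.9 orders per year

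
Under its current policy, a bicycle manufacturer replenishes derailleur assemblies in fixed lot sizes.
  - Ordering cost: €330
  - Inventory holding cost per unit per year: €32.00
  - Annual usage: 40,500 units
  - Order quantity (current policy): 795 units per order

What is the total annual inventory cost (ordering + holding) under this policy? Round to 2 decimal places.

€29,531.32

Orders/yr = 40,500/795 = 50.943; ordering cost = 50.943 × €330 = €16,811.32
Average inventory = 795/2 = 397.5; holding cost = 397.5 × €32 = €12,720.00
Total = €16,811.32 + €12,720.00 = €29,531.32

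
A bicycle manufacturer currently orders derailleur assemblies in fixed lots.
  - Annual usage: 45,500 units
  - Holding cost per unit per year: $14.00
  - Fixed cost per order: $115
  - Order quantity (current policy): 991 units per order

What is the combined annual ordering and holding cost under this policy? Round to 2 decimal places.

$12,217.02

Annual ordering cost = (D/Q)·S = (45,500/991) × 115 = $5,280.02
Annual holding cost  = (Q/2)·H = (991/2) × 14 = $6,937.00
Total = $5,280.02 + $6,937.00 = $12,217.02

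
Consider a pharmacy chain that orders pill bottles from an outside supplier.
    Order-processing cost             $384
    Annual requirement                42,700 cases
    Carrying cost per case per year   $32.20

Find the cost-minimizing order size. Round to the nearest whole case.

1,009 cases

EOQ = √(2DS/H) = √(2 × 42,700 × 384 / 32.2)
    = √(1,018,434.78) ≈ 1,009.18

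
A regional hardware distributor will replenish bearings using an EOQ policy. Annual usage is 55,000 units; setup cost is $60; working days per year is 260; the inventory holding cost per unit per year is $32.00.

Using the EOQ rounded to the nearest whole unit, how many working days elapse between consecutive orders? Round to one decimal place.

EOQ = √(2DS/H) = √(2 × 55,000 × 60 / 32)
    = √(206,250.00) ≈ 454.15 → Q = 454 units
Days between orders = 260 / (D/Q) = 260 / 121.145 ≈ 2.146

2.1 days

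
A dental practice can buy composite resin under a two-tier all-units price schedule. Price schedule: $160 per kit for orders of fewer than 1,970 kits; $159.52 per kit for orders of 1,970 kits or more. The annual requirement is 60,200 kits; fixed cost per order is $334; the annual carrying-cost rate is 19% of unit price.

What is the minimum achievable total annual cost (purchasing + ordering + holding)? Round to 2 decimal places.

H₁ = 19%×$160 = $30.4000;  H₂ = 19%×$159.52 = $30.3088
EOQ₁ = √(2×60,200×334/30.4000) = 1,150.14  (< 1,970, feasible at tier 1)
EOQ₂ = √(2×60,200×334/30.3088) = 1,151.87  (< 1,970 → use Q = 1,970 at tier-2 price)
TC(tier 1 (EOQ₁), Q≈1,150.1) = $9,666,964.17
TC(tier 2, Q≈1,970.0) = $9,643,164.67
Minimum at tier 2: $9,643,164.67

$9,643,164.67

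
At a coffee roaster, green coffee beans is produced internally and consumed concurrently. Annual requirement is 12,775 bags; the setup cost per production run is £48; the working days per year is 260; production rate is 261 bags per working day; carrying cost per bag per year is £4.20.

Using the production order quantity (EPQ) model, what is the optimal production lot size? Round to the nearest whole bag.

d = 12,775/260 = 49.1346 bags/day;  effective holding cost H(1 − d/p) = 4.2·(1 − 49.1346/261) = 3.40933
Q* = √(2DS / H_eff) = √(2·12,775·48 / 3.40933) ≈ 599.77

600 bags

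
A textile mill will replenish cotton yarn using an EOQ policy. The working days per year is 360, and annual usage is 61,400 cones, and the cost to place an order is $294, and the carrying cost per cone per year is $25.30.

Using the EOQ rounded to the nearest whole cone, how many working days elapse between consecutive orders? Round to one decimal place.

EOQ = √(2DS/H) = √(2 × 61,400 × 294 / 25.3)
    = √(1,427,003.95) ≈ 1,194.57 → Q = 1,195 cones
Days between orders = 360 / (D/Q) = 360 / 51.381 ≈ 7.007

7.0 days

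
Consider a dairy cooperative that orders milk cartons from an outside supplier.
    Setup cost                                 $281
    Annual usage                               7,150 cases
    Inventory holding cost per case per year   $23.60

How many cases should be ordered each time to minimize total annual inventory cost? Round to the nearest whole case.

EOQ = √(2DS/H) = √(2 × 7,150 × 281 / 23.6)
    = √(170,266.95) ≈ 412.63

413 cases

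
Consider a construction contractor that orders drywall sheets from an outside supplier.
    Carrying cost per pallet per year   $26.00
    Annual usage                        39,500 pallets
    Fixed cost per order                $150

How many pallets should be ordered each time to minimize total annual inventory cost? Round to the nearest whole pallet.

Q* = √(2·D·S / H) = √(2·39,500·150 / 26) = √455,769.2 ≈ 675.11

675 pallets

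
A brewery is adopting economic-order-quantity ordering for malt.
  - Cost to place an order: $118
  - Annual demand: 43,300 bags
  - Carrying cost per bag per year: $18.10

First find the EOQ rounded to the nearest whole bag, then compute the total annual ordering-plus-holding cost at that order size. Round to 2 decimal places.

$13,600.01

EOQ = √(2DS/H) = √(2 × 43,300 × 118 / 18.1)
    = √(564,574.59) ≈ 751.38 → Q = 751 bags
Ordering: D/Q × S = 43,300/751 × $118 = $6,803.46
Holding:  Q/2 × H = 751/2 × $18.1 = $6,796.55
Total = $6,803.46 + $6,796.55 = $13,600.01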